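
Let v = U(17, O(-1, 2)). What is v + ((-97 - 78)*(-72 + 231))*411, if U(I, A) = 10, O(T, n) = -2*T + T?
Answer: -11436065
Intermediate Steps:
O(T, n) = -T
v = 10
v + ((-97 - 78)*(-72 + 231))*411 = 10 + ((-97 - 78)*(-72 + 231))*411 = 10 - 175*159*411 = 10 - 27825*411 = 10 - 11436075 = -11436065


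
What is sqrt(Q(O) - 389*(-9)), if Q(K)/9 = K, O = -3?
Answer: 3*sqrt(386) ≈ 58.941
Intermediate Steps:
Q(K) = 9*K
sqrt(Q(O) - 389*(-9)) = sqrt(9*(-3) - 389*(-9)) = sqrt(-27 + 3501) = sqrt(3474) = 3*sqrt(386)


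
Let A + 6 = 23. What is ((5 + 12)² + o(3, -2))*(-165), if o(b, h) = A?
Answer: -50490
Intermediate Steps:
A = 17 (A = -6 + 23 = 17)
o(b, h) = 17
((5 + 12)² + o(3, -2))*(-165) = ((5 + 12)² + 17)*(-165) = (17² + 17)*(-165) = (289 + 17)*(-165) = 306*(-165) = -50490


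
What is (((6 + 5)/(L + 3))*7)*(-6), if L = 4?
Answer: -66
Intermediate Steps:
(((6 + 5)/(L + 3))*7)*(-6) = (((6 + 5)/(4 + 3))*7)*(-6) = ((11/7)*7)*(-6) = 11*(-6) = -66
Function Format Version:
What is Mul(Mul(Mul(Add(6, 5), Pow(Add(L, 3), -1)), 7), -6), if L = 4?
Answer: -66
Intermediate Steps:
Mul(Mul(Mul(Add(6, 5), Pow(Add(L, 3), -1)), 7), -6) = Mul(Mul(Mul(Add(6, 5), Pow(Add(4, 3), -1)), 7), -6) = Mul(Mul(Mul(11, Pow(7, -1)), 7), -6) = Mul(Mul(Mul(11, Rational(1, 7)), 7), -6) = Mul(Mul(Rational(11, 7), 7), -6) = Mul(11, -6) = -66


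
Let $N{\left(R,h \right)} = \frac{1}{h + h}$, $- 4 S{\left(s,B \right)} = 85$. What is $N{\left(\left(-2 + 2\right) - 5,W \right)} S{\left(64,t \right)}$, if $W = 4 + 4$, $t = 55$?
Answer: $- \frac{85}{64} \approx -1.3281$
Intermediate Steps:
$S{\left(s,B \right)} = - \frac{85}{4}$ ($S{\left(s,B \right)} = \left(- \frac{1}{4}\right) 85 = - \frac{85}{4}$)
$W = 8$
$N{\left(R,h \right)} = \frac{1}{2 h}$
$N{\left(\left(-2 + 2\right) - 5,W \right)} S{\left(64,t \right)} = \frac{1}{2 \cdot 8} \left(- \frac{85}{4}\right) = \frac{1}{2} \cdot \frac{1}{8} \left(- \frac{85}{4}\right) = \frac{1}{16} \left(- \frac{85}{4}\right) = - \frac{85}{64}$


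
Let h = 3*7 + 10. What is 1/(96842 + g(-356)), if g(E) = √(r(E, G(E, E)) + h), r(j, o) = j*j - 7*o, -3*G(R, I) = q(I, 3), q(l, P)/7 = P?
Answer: 48421/4689123074 - √7926/2344561537 ≈ 1.0288e-5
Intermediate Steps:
q(l, P) = 7*P
G(R, I) = -7 (G(R, I) = -7*3/3 = -⅓*21 = -7)
r(j, o) = j² - 7*o
h = 31 (h = 21 + 10 = 31)
g(E) = √(80 + E²) (g(E) = √((E² - 7*(-7)) + 31) = √((E² + 49) + 31) = √((49 + E²) + 31) = √(80 + E²))
1/(96842 + g(-356)) = 1/(96842 + √(80 + (-356)²)) = 1/(96842 + √(80 + 126736)) = 1/(96842 + √126816) = 1/(96842 + 4*√7926)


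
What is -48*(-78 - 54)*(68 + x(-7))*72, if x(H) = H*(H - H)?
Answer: 31021056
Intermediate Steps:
x(H) = 0 (x(H) = H*0 = 0)
-48*(-78 - 54)*(68 + x(-7))*72 = -48*(-78 - 54)*(68 + 0)*72 = -(-6336)*68*72 = -48*(-8976)*72 = 430848*72 = 31021056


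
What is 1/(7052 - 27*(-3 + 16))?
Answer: 1/6701 ≈ 0.00014923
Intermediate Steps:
1/(7052 - 27*(-3 + 16)) = 1/(7052 - 27*13) = 1/(7052 - 351) = 1/6701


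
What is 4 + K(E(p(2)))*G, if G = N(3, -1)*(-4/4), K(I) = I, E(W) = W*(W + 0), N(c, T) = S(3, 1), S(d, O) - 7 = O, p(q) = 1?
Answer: -4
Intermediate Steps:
S(d, O) = 7 + O
N(c, T) = 8 (N(c, T) = 7 + 1 = 8)
E(W) = W² (E(W) = W*W = W²)
G = -8 (G = 8*(-4/4) = 8*(-4*¼) = 8*(-1) = -8)
4 + K(E(p(2)))*G = 4 + 1²*(-8) = 4 + 1*(-8) = 4 - 8 = -4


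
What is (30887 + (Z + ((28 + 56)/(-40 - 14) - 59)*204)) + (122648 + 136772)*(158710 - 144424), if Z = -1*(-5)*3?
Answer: 11118278006/3 ≈ 3.7061e+9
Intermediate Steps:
Z = 15 (Z = 5*3 = 15)
(30887 + (Z + ((28 + 56)/(-40 - 14) - 59)*204)) + (122648 + 136772)*(158710 - 144424) = (30887 + (15 + ((28 + 56)/(-40 - 14) - 59)*204)) + (122648 + 136772)*(158710 - 144424) = (30887 + (15 + (84/(-54) - 59)*204)) + 259420*14286 = (30887 + (15 + (84*(-1/54) - 59)*204)) + 3706074120 = (30887 + (15 + (-14/9 - 59)*204)) + 3706074120 = (30887 + (15 - 545/9*204)) + 3706074120 = (30887 + (15 - 37060/3)) + 3706074120 = (30887 - 37015/3) + 3706074120 = 55646/3 + 3706074120 = 11118278006/3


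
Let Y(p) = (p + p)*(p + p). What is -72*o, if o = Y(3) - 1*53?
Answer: 1224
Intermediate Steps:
Y(p) = 4*p² (Y(p) = (2*p)*(2*p) = 4*p²)
o = -17 (o = 4*3² - 1*53 = 4*9 - 53 = 36 - 53 = -17)
-72*o = -72*(-17) = 1224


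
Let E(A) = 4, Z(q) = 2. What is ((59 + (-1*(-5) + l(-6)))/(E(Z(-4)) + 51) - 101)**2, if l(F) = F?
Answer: 30217009/3025 ≈ 9989.1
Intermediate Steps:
((59 + (-1*(-5) + l(-6)))/(E(Z(-4)) + 51) - 101)**2 = ((59 + (-1*(-5) - 6))/(4 + 51) - 101)**2 = ((59 + (5 - 6))/55 - 101)**2 = ((59 - 1)*(1/55) - 101)**2 = (58*(1/55) - 101)**2 = (58/55 - 101)**2 = (-5497/55)**2 = 30217009/3025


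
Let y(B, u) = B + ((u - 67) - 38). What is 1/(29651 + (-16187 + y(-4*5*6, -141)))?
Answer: 1/13098 ≈ 7.6347e-5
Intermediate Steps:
y(B, u) = -105 + B + u (y(B, u) = B + ((-67 + u) - 38) = B + (-105 + u) = -105 + B + u)
1/(29651 + (-16187 + y(-4*5*6, -141))) = 1/(29651 + (-16187 + (-105 - 4*5*6 - 141))) = 1/(29651 + (-16187 + (-105 - 20*6 - 141))) = 1/(29651 + (-16187 + (-105 - 120 - 141))) = 1/(29651 + (-16187 - 366)) = 1/(29651 - 16553) = 1/13098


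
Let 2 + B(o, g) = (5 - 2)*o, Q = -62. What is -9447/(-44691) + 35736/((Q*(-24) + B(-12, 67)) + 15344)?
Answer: 97540583/41696703 ≈ 2.3393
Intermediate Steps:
B(o, g) = -2 + 3*o (B(o, g) = -2 + (5 - 2)*o = -2 + 3*o)
-9447/(-44691) + 35736/((Q*(-24) + B(-12, 67)) + 15344) = -9447/(-44691) + 35736/((-62*(-24) + (-2 + 3*(-12))) + 15344) = -9447*(-1/44691) + 35736/((1488 + (-2 - 36)) + 15344) = 3149/14897 + 35736/((1488 - 38) + 15344) = 3149/14897 + 35736/(1450 + 15344) = 3149/14897 + 35736/16794 = 3149/14897 + 35736*(1/16794) = 3149/14897 + 5956/2799 = 97540583/41696703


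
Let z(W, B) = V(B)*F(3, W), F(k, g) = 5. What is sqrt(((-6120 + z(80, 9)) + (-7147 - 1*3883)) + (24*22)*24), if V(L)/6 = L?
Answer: 4*I*sqrt(263) ≈ 64.869*I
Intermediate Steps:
V(L) = 6*L
z(W, B) = 30*B (z(W, B) = (6*B)*5 = 30*B)
sqrt(((-6120 + z(80, 9)) + (-7147 - 1*3883)) + (24*22)*24) = sqrt(((-6120 + 30*9) + (-7147 - 1*3883)) + (24*22)*24) = sqrt(((-6120 + 270) + (-7147 - 3883)) + 528*24) = sqrt((-5850 - 11030) + 12672) = sqrt(-16880 + 12672) = sqrt(-4208) = 4*I*sqrt(263)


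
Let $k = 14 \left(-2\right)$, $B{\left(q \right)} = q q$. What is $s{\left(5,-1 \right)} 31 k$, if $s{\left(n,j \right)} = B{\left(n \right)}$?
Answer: $-21700$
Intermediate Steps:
$B{\left(q \right)} = q^{2}$
$s{\left(n,j \right)} = n^{2}$
$k = -28$
$s{\left(5,-1 \right)} 31 k = 5^{2} \cdot 31 \left(-28\right) = 25 \cdot 31 \left(-28\right) = 775 \left(-28\right) = -21700$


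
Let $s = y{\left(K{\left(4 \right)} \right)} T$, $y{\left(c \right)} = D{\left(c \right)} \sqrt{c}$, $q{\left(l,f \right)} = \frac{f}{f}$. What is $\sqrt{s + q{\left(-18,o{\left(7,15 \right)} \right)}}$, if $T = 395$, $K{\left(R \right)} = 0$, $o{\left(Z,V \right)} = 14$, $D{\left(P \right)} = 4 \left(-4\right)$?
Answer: $1$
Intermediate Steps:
$D{\left(P \right)} = -16$
$q{\left(l,f \right)} = 1$
$y{\left(c \right)} = - 16 \sqrt{c}$
$s = 0$ ($s = - 16 \sqrt{0} \cdot 395 = \left(-16\right) 0 \cdot 395 = 0 \cdot 395 = 0$)
$\sqrt{s + q{\left(-18,o{\left(7,15 \right)} \right)}} = \sqrt{0 + 1} = \sqrt{1} = 1$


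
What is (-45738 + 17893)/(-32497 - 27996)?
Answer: 27845/60493 ≈ 0.46030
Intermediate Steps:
(-45738 + 17893)/(-32497 - 27996) = -27845/(-60493) = -27845*(-1/60493) = 27845/60493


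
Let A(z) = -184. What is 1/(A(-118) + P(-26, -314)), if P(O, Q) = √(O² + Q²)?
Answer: 23/8177 + √24818/32708 ≈ 0.0076292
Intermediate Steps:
1/(A(-118) + P(-26, -314)) = 1/(-184 + √((-26)² + (-314)²)) = 1/(-184 + √(676 + 98596)) = 1/(-184 + √99272) = 1/(-184 + 2*√24818)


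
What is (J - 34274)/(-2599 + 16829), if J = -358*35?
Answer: -23402/7115 ≈ -3.2891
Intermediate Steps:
J = -12530
(J - 34274)/(-2599 + 16829) = (-12530 - 34274)/(-2599 + 16829) = -46804/14230 = -46804*1/14230 = -23402/7115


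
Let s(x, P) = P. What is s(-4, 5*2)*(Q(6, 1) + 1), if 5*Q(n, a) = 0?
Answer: 10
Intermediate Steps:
Q(n, a) = 0 (Q(n, a) = (⅕)*0 = 0)
s(-4, 5*2)*(Q(6, 1) + 1) = (5*2)*(0 + 1) = 10*1 = 10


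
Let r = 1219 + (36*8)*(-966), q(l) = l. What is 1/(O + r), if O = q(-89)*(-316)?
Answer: -1/248865 ≈ -4.0182e-6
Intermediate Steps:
O = 28124 (O = -89*(-316) = 28124)
r = -276989 (r = 1219 + 288*(-966) = 1219 - 278208 = -276989)
1/(O + r) = 1/(28124 - 276989) = 1/(-248865) = -1/248865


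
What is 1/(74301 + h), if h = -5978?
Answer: 1/68323 ≈ 1.4636e-5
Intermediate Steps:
1/(74301 + h) = 1/(74301 - 5978) = 1/68323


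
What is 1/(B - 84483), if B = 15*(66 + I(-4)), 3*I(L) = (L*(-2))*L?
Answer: -1/83653 ≈ -1.1954e-5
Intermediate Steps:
I(L) = -2*L**2/3 (I(L) = ((L*(-2))*L)/3 = ((-2*L)*L)/3 = (-2*L**2)/3 = -2*L**2/3)
B = 830 (B = 15*(66 - 2/3*(-4)**2) = 15*(66 - 2/3*16) = 15*(66 - 32/3) = 15*(166/3) = 830)
1/(B - 84483) = 1/(830 - 84483) = 1/(-83653) = -1/83653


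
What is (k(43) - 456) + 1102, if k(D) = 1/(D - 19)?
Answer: 15505/24 ≈ 646.04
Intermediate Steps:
k(D) = 1/(-19 + D)
(k(43) - 456) + 1102 = (1/(-19 + 43) - 456) + 1102 = (1/24 - 456) + 1102 = -10943/24 + 1102 = 15505/24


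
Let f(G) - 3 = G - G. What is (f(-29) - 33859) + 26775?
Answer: -7081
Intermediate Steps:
f(G) = 3 (f(G) = 3 + (G - G) = 3 + 0 = 3)
(f(-29) - 33859) + 26775 = (3 - 33859) + 26775 = -33856 + 26775 = -7081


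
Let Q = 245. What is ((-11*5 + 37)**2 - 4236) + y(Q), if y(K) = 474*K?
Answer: 112218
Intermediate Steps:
((-11*5 + 37)**2 - 4236) + y(Q) = ((-11*5 + 37)**2 - 4236) + 474*245 = ((-55 + 37)**2 - 4236) + 116130 = ((-18)**2 - 4236) + 116130 = (324 - 4236) + 116130 = -3912 + 116130 = 112218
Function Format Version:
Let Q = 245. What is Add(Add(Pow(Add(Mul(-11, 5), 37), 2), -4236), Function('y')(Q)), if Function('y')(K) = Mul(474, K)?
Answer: 112218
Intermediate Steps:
Add(Add(Pow(Add(Mul(-11, 5), 37), 2), -4236), Function('y')(Q)) = Add(Add(Pow(Add(Mul(-11, 5), 37), 2), -4236), Mul(474, 245)) = Add(Add(Pow(Add(-55, 37), 2), -4236), 116130) = Add(Add(Pow(-18, 2), -4236), 116130) = Add(Add(324, -4236), 116130) = Add(-3912, 116130) = 112218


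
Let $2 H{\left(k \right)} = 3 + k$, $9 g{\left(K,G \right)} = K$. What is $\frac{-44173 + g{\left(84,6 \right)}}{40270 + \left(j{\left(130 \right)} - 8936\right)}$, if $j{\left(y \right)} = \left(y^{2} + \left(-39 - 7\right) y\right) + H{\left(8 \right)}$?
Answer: $- \frac{264982}{253557} \approx -1.0451$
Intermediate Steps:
$g{\left(K,G \right)} = \frac{K}{9}$
$H{\left(k \right)} = \frac{3}{2} + \frac{k}{2}$ ($H{\left(k \right)} = \frac{3 + k}{2} = \frac{3}{2} + \frac{k}{2}$)
$j{\left(y \right)} = \frac{11}{2} + y^{2} - 46 y$ ($j{\left(y \right)} = \left(y^{2} + \left(-39 - 7\right) y\right) + \left(\frac{3}{2} + \frac{1}{2} \cdot 8\right) = \left(y^{2} - 46 y\right) + \left(\frac{3}{2} + 4\right) = \left(y^{2} - 46 y\right) + \frac{11}{2} = \frac{11}{2} + y^{2} - 46 y$)
$\frac{-44173 + g{\left(84,6 \right)}}{40270 + \left(j{\left(130 \right)} - 8936\right)} = \frac{-44173 + \frac{1}{9} \cdot 84}{40270 + \left(\left(\frac{11}{2} + 130^{2} - 5980\right) - 8936\right)} = \frac{-44173 + \frac{28}{3}}{40270 + \left(\left(\frac{11}{2} + 16900 - 5980\right) - 8936\right)} = - \frac{132491}{3 \left(40270 + \left(\frac{21851}{2} - 8936\right)\right)} = - \frac{132491}{3 \left(40270 + \frac{3979}{2}\right)} = - \frac{132491}{3 \cdot \frac{84519}{2}} = \left(- \frac{132491}{3}\right) \frac{2}{84519} = - \frac{264982}{253557}$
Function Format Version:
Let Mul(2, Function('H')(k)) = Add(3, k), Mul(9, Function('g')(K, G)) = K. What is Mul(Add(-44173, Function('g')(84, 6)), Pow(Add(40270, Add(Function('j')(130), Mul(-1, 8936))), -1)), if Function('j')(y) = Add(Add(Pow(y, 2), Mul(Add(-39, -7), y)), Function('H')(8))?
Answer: Rational(-264982, 253557) ≈ -1.0451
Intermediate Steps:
Function('g')(K, G) = Mul(Rational(1, 9), K)
Function('H')(k) = Add(Rational(3, 2), Mul(Rational(1, 2), k)) (Function('H')(k) = Mul(Rational(1, 2), Add(3, k)) = Add(Rational(3, 2), Mul(Rational(1, 2), k)))
Function('j')(y) = Add(Rational(11, 2), Pow(y, 2), Mul(-46, y)) (Function('j')(y) = Add(Add(Pow(y, 2), Mul(Add(-39, -7), y)), Add(Rational(3, 2), Mul(Rational(1, 2), 8))) = Add(Add(Pow(y, 2), Mul(-46, y)), Add(Rational(3, 2), 4)) = Add(Add(Pow(y, 2), Mul(-46, y)), Rational(11, 2)) = Add(Rational(11, 2), Pow(y, 2), Mul(-46, y)))
Mul(Add(-44173, Function('g')(84, 6)), Pow(Add(40270, Add(Function('j')(130), Mul(-1, 8936))), -1)) = Mul(Add(-44173, Mul(Rational(1, 9), 84)), Pow(Add(40270, Add(Add(Rational(11, 2), Pow(130, 2), Mul(-46, 130)), Mul(-1, 8936))), -1)) = Mul(Add(-44173, Rational(28, 3)), Pow(Add(40270, Add(Add(Rational(11, 2), 16900, -5980), -8936)), -1)) = Mul(Rational(-132491, 3), Pow(Add(40270, Add(Rational(21851, 2), -8936)), -1)) = Mul(Rational(-132491, 3), Pow(Add(40270, Rational(3979, 2)), -1)) = Mul(Rational(-132491, 3), Pow(Rational(84519, 2), -1)) = Mul(Rational(-132491, 3), Rational(2, 84519)) = Rational(-264982, 253557)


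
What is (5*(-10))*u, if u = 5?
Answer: -250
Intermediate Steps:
(5*(-10))*u = (5*(-10))*5 = -50*5 = -250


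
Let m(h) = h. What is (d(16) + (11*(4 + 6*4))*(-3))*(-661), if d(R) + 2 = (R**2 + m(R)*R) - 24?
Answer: 289518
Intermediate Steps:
d(R) = -26 + 2*R**2 (d(R) = -2 + ((R**2 + R*R) - 24) = -2 + ((R**2 + R**2) - 24) = -2 + (2*R**2 - 24) = -2 + (-24 + 2*R**2) = -26 + 2*R**2)
(d(16) + (11*(4 + 6*4))*(-3))*(-661) = ((-26 + 2*16**2) + (11*(4 + 6*4))*(-3))*(-661) = ((-26 + 2*256) + (11*(4 + 24))*(-3))*(-661) = ((-26 + 512) + (11*28)*(-3))*(-661) = (486 + 308*(-3))*(-661) = (486 - 924)*(-661) = -438*(-661) = 289518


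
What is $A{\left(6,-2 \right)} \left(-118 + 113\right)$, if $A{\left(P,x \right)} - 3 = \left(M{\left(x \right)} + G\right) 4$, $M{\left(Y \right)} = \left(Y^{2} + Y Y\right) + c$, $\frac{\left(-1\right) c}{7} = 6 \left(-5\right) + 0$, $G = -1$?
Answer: $-4355$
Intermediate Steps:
$c = 210$ ($c = - 7 \left(6 \left(-5\right) + 0\right) = - 7 \left(-30 + 0\right) = \left(-7\right) \left(-30\right) = 210$)
$M{\left(Y \right)} = 210 + 2 Y^{2}$ ($M{\left(Y \right)} = \left(Y^{2} + Y Y\right) + 210 = \left(Y^{2} + Y^{2}\right) + 210 = 2 Y^{2} + 210 = 210 + 2 Y^{2}$)
$A{\left(P,x \right)} = 839 + 8 x^{2}$ ($A{\left(P,x \right)} = 3 + \left(\left(210 + 2 x^{2}\right) - 1\right) 4 = 3 + \left(209 + 2 x^{2}\right) 4 = 3 + \left(836 + 8 x^{2}\right) = 839 + 8 x^{2}$)
$A{\left(6,-2 \right)} \left(-118 + 113\right) = \left(839 + 8 \left(-2\right)^{2}\right) \left(-118 + 113\right) = \left(839 + 8 \cdot 4\right) \left(-5\right) = \left(839 + 32\right) \left(-5\right) = 871 \left(-5\right) = -4355$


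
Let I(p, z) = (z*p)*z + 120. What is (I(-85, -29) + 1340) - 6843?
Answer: -76868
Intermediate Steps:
I(p, z) = 120 + p*z**2 (I(p, z) = (p*z)*z + 120 = p*z**2 + 120 = 120 + p*z**2)
(I(-85, -29) + 1340) - 6843 = ((120 - 85*(-29)**2) + 1340) - 6843 = ((120 - 85*841) + 1340) - 6843 = ((120 - 71485) + 1340) - 6843 = (-71365 + 1340) - 6843 = -70025 - 6843 = -76868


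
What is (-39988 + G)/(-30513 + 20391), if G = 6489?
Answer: 139/42 ≈ 3.3095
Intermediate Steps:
(-39988 + G)/(-30513 + 20391) = (-39988 + 6489)/(-30513 + 20391) = -33499/(-10122) = -33499*(-1/10122) = 139/42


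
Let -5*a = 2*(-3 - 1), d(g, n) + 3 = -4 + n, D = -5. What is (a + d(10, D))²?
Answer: 2704/25 ≈ 108.16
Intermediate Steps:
d(g, n) = -7 + n (d(g, n) = -3 + (-4 + n) = -7 + n)
a = 8/5 (a = -2*(-3 - 1)/5 = -2*(-4)/5 = -⅕*(-8) = 8/5 ≈ 1.6000)
(a + d(10, D))² = (8/5 + (-7 - 5))² = (8/5 - 12)² = (-52/5)² = 2704/25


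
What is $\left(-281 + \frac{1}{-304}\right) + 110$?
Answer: $- \frac{51985}{304} \approx -171.0$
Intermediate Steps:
$\left(-281 + \frac{1}{-304}\right) + 110 = \left(-281 - \frac{1}{304}\right) + 110 = - \frac{85425}{304} + 110 = - \frac{51985}{304}$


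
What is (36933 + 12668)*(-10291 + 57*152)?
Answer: -80700827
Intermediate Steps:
(36933 + 12668)*(-10291 + 57*152) = 49601*(-10291 + 8664) = 49601*(-1627) = -80700827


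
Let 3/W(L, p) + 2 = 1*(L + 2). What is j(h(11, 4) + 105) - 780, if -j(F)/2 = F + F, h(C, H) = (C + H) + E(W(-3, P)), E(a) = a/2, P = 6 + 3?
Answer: -1258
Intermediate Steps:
P = 9
W(L, p) = 3/L (W(L, p) = 3/(-2 + 1*(L + 2)) = 3/(-2 + 1*(2 + L)) = 3/(-2 + (2 + L)) = 3/L)
E(a) = a/2 (E(a) = a*(½) = a/2)
h(C, H) = -½ + C + H (h(C, H) = (C + H) + (3/(-3))/2 = (C + H) + (3*(-⅓))/2 = (C + H) + (½)*(-1) = (C + H) - ½ = -½ + C + H)
j(F) = -4*F (j(F) = -2*(F + F) = -4*F)
j(h(11, 4) + 105) - 780 = -4*((-½ + 11 + 4) + 105) - 780 = -4*(29/2 + 105) - 780 = -4*239/2 - 780 = -478 - 780 = -1258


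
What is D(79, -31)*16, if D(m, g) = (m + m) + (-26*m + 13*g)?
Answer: -36784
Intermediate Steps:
D(m, g) = -24*m + 13*g (D(m, g) = 2*m + (-26*m + 13*g) = -24*m + 13*g)
D(79, -31)*16 = (-24*79 + 13*(-31))*16 = (-1896 - 403)*16 = -2299*16 = -36784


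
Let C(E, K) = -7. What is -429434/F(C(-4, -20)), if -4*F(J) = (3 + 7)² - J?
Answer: 1717736/107 ≈ 16054.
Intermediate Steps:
F(J) = -25 + J/4 (F(J) = -((3 + 7)² - J)/4 = -(10² - J)/4 = -(100 - J)/4 = -25 + J/4)
-429434/F(C(-4, -20)) = -429434/(-25 + (¼)*(-7)) = -429434/(-25 - 7/4) = -429434/(-107/4) = -429434*(-4/107) = 1717736/107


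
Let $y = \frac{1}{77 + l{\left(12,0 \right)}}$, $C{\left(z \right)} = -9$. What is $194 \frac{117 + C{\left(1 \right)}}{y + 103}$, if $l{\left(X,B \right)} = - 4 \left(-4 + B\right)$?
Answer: $\frac{487134}{2395} \approx 203.4$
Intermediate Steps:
$l{\left(X,B \right)} = 16 - 4 B$
$y = \frac{1}{93}$ ($y = \frac{1}{77 + \left(16 - 0\right)} = \frac{1}{77 + \left(16 + 0\right)} = \frac{1}{77 + 16} = \frac{1}{93} \approx 0.010753$)
$194 \frac{117 + C{\left(1 \right)}}{y + 103} = 194 \frac{117 - 9}{\frac{1}{93} + 103} = 194 \frac{108}{\frac{9580}{93}} = 194 \cdot 108 \cdot \frac{93}{9580} = 194 \cdot \frac{2511}{2395} = \frac{487134}{2395}$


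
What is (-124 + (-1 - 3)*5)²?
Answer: 20736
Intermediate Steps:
(-124 + (-1 - 3)*5)² = (-124 - 4*5)² = (-124 - 20)² = (-144)² = 20736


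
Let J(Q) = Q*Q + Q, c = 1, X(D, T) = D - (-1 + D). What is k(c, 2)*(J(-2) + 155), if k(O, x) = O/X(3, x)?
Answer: 157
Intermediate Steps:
X(D, T) = 1 (X(D, T) = D + (1 - D) = 1)
J(Q) = Q + Q² (J(Q) = Q² + Q = Q + Q²)
k(O, x) = O (k(O, x) = O/1 = O*1 = O)
k(c, 2)*(J(-2) + 155) = 1*(-2*(1 - 2) + 155) = 1*(-2*(-1) + 155) = 1*(2 + 155) = 1*157 = 157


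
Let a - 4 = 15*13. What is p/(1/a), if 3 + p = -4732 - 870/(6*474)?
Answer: -446662465/474 ≈ -9.4233e+5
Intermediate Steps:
a = 199 (a = 4 + 15*13 = 4 + 195 = 199)
p = -2244535/474 (p = -3 + (-4732 - 870/(6*474)) = -3 + (-4732 - 870/2844) = -3 + (-4732 - 1*145/474) = -3 + (-4732 - 145/474) = -3 - 2243113/474 = -2244535/474 ≈ -4735.3)
p/(1/a) = -2244535/(474*(1/199)) = -2244535/(474*1/199) = -2244535/474*199 = -446662465/474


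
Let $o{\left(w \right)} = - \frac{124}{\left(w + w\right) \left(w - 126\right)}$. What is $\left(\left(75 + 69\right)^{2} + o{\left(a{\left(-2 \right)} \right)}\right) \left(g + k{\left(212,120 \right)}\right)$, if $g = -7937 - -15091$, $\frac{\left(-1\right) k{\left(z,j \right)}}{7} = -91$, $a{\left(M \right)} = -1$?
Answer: $\frac{20516897310}{127} \approx 1.6155 \cdot 10^{8}$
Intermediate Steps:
$k{\left(z,j \right)} = 637$ ($k{\left(z,j \right)} = \left(-7\right) \left(-91\right) = 637$)
$g = 7154$ ($g = -7937 + 15091 = 7154$)
$o{\left(w \right)} = - \frac{62}{w \left(-126 + w\right)}$ ($o{\left(w \right)} = - \frac{124}{2 w \left(-126 + w\right)} = - 124 \frac{1}{2 w \left(-126 + w\right)} = - \frac{62}{w \left(-126 + w\right)}$)
$\left(\left(75 + 69\right)^{2} + o{\left(a{\left(-2 \right)} \right)}\right) \left(g + k{\left(212,120 \right)}\right) = \left(\left(75 + 69\right)^{2} - \frac{62}{\left(-1\right) \left(-126 - 1\right)}\right) \left(7154 + 637\right) = \left(144^{2} - - \frac{62}{-127}\right) 7791 = \left(20736 - \left(-62\right) \left(- \frac{1}{127}\right)\right) 7791 = \left(20736 - \frac{62}{127}\right) 7791 = \frac{2633410}{127} \cdot 7791 = \frac{20516897310}{127}$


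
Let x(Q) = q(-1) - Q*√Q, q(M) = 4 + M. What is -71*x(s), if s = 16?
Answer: 4331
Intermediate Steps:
x(Q) = 3 - Q^(3/2) (x(Q) = (4 - 1) - Q*√Q = 3 - Q^(3/2))
-71*x(s) = -71*(3 - 16^(3/2)) = -71*(3 - 1*64) = -71*(3 - 64) = -71*(-61) = 4331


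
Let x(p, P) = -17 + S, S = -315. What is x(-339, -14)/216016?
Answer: -83/54004 ≈ -0.0015369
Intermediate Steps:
x(p, P) = -332 (x(p, P) = -17 - 315 = -332)
x(-339, -14)/216016 = -332/216016 = -332*1/216016 = -83/54004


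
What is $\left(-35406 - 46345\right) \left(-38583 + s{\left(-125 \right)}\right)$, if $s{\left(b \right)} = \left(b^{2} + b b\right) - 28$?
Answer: $601769111$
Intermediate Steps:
$s{\left(b \right)} = -28 + 2 b^{2}$ ($s{\left(b \right)} = \left(b^{2} + b^{2}\right) - 28 = 2 b^{2} - 28 = -28 + 2 b^{2}$)
$\left(-35406 - 46345\right) \left(-38583 + s{\left(-125 \right)}\right) = \left(-35406 - 46345\right) \left(-38583 - \left(28 - 2 \left(-125\right)^{2}\right)\right) = - 81751 \left(-38583 + \left(-28 + 2 \cdot 15625\right)\right) = - 81751 \left(-38583 + \left(-28 + 31250\right)\right) = - 81751 \left(-38583 + 31222\right) = \left(-81751\right) \left(-7361\right) = 601769111$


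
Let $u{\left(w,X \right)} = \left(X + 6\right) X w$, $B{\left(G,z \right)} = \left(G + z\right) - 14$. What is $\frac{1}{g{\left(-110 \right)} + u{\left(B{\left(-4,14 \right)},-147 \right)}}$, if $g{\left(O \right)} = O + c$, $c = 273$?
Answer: $- \frac{1}{82745} \approx -1.2085 \cdot 10^{-5}$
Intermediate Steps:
$g{\left(O \right)} = 273 + O$ ($g{\left(O \right)} = O + 273 = 273 + O$)
$B{\left(G,z \right)} = -14 + G + z$
$u{\left(w,X \right)} = X w \left(6 + X\right)$ ($u{\left(w,X \right)} = \left(6 + X\right) X w = X \left(6 + X\right) w = X w \left(6 + X\right)$)
$\frac{1}{g{\left(-110 \right)} + u{\left(B{\left(-4,14 \right)},-147 \right)}} = \frac{1}{\left(273 - 110\right) - 147 \left(-14 - 4 + 14\right) \left(6 - 147\right)} = \frac{1}{163 - \left(-588\right) \left(-141\right)} = \frac{1}{163 - 82908} = \frac{1}{-82745} = - \frac{1}{82745}$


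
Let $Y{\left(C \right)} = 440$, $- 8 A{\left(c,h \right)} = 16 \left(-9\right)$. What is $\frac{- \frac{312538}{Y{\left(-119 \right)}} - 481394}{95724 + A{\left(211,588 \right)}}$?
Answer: $- \frac{106062949}{21063240} \approx -5.0355$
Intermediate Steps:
$A{\left(c,h \right)} = 18$ ($A{\left(c,h \right)} = - \frac{16 \left(-9\right)}{8} = \left(- \frac{1}{8}\right) \left(-144\right) = 18$)
$\frac{- \frac{312538}{Y{\left(-119 \right)}} - 481394}{95724 + A{\left(211,588 \right)}} = \frac{- \frac{312538}{440} - 481394}{95724 + 18} = \frac{\left(-312538\right) \frac{1}{440} - 481394}{95742} = \left(- \frac{156269}{220} - 481394\right) \frac{1}{95742} = \left(- \frac{106062949}{220}\right) \frac{1}{95742} = - \frac{106062949}{21063240}$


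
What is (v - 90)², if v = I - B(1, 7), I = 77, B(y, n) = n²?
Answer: 3844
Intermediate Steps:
v = 28 (v = 77 - 1*7² = 77 - 1*49 = 77 - 49 = 28)
(v - 90)² = (28 - 90)² = (-62)² = 3844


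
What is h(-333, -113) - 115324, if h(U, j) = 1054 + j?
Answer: -114383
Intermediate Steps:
h(-333, -113) - 115324 = (1054 - 113) - 115324 = 941 - 115324 = -114383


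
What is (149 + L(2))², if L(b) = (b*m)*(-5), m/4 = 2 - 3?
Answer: 35721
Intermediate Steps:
m = -4 (m = 4*(2 - 3) = 4*(-1) = -4)
L(b) = 20*b (L(b) = (b*(-4))*(-5) = -4*b*(-5) = 20*b)
(149 + L(2))² = (149 + 20*2)² = (149 + 40)² = 189² = 35721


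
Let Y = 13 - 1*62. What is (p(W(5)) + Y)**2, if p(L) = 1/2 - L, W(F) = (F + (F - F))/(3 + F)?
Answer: 154449/64 ≈ 2413.3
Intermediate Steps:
Y = -49 (Y = 13 - 62 = -49)
W(F) = F/(3 + F) (W(F) = (F + 0)/(3 + F) = F/(3 + F))
p(L) = 1/2 - L
(p(W(5)) + Y)**2 = ((1/2 - 5/(3 + 5)) - 49)**2 = ((1/2 - 5/8) - 49)**2 = (-1/8 - 49)**2 = (-393/8)**2 = 154449/64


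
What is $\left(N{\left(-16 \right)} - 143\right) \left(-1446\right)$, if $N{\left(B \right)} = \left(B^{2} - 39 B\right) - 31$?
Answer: $-1020876$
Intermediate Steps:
$N{\left(B \right)} = -31 + B^{2} - 39 B$
$\left(N{\left(-16 \right)} - 143\right) \left(-1446\right) = \left(\left(-31 + \left(-16\right)^{2} - -624\right) - 143\right) \left(-1446\right) = \left(\left(-31 + 256 + 624\right) - 143\right) \left(-1446\right) = \left(849 - 143\right) \left(-1446\right) = 706 \left(-1446\right) = -1020876$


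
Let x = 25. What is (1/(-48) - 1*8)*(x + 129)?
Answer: -29645/24 ≈ -1235.2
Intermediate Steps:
(1/(-48) - 1*8)*(x + 129) = (1/(-48) - 1*8)*(25 + 129) = (-1/48 - 8)*154 = -385/48*154 = -29645/24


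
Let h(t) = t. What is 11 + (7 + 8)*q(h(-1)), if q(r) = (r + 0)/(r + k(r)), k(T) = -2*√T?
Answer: 14 - 6*I ≈ 14.0 - 6.0*I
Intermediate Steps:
q(r) = r/(r - 2*√r) (q(r) = (r + 0)/(r - 2*√r) = r/(r - 2*√r))
11 + (7 + 8)*q(h(-1)) = 11 + (7 + 8)*(-1/(-1 - 2*I)) = 11 + 15*(-1/(-1 - 2*I)) = 11 + 15*(-(-1 + 2*I)/5) = 11 - 3*(-1 + 2*I)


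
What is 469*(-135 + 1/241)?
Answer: -15258446/241 ≈ -63313.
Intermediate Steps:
469*(-135 + 1/241) = 469*(-32534/241) = -15258446/241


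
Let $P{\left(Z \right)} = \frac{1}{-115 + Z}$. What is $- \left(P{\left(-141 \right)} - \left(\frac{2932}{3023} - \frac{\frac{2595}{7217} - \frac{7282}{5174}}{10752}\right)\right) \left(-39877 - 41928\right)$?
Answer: $- \frac{24173819394564194665}{303424427534592} \approx -79670.0$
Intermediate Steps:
$- \left(P{\left(-141 \right)} - \left(\frac{2932}{3023} - \frac{\frac{2595}{7217} - \frac{7282}{5174}}{10752}\right)\right) \left(-39877 - 41928\right) = - \left(\frac{1}{-115 - 141} - \left(\frac{2932}{3023} - \frac{\frac{2595}{7217} - \frac{7282}{5174}}{10752}\right)\right) \left(-39877 - 41928\right) = - \left(\frac{1}{-256} - \left(\frac{2932}{3023} - \left(2595 \cdot \frac{1}{7217} - \frac{3641}{2587}\right) \frac{1}{10752}\right)\right) \left(-81805\right) = - \left(- \frac{1}{256} - \left(\frac{2932}{3023} - \left(\frac{2595}{7217} - \frac{3641}{2587}\right) \frac{1}{10752}\right)\right) \left(-81805\right) = - \left(- \frac{1}{256} - \frac{73580037533449}{75856106883648}\right) \left(-81805\right) = - \frac{\left(-295505401803853\right) \left(-81805\right)}{303424427534592} = \left(-1\right) \frac{24173819394564194665}{303424427534592} = - \frac{24173819394564194665}{303424427534592}$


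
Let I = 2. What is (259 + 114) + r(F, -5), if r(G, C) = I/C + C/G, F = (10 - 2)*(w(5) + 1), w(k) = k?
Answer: 89399/240 ≈ 372.50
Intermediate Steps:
F = 48 (F = (10 - 2)*(5 + 1) = 8*6 = 48)
r(G, C) = 2/C + C/G
(259 + 114) + r(F, -5) = (259 + 114) + (2/(-5) - 5/48) = 373 + (2*(-1/5) - 5*1/48) = 373 + (-2/5 - 5/48) = 373 - 121/240 = 89399/240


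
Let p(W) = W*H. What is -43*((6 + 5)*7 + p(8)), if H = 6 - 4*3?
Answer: -1247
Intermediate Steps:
H = -6 (H = 6 - 12 = -6)
p(W) = -6*W (p(W) = W*(-6) = -6*W)
-43*((6 + 5)*7 + p(8)) = -43*((6 + 5)*7 - 6*8) = -43*(11*7 - 48) = -43*(77 - 48) = -43*29 = -1247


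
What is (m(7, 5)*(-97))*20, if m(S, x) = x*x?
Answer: -48500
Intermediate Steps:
m(S, x) = x**2
(m(7, 5)*(-97))*20 = (5**2*(-97))*20 = (25*(-97))*20 = -2425*20 = -48500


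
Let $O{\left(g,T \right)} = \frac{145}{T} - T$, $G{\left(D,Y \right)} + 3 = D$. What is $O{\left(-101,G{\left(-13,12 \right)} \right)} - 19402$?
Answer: $- \frac{310321}{16} \approx -19395.0$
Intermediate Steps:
$G{\left(D,Y \right)} = -3 + D$
$O{\left(g,T \right)} = - T + \frac{145}{T}$
$O{\left(-101,G{\left(-13,12 \right)} \right)} - 19402 = \left(- (-3 - 13) + \frac{145}{-3 - 13}\right) - 19402 = \left(\left(-1\right) \left(-16\right) + \frac{145}{-16}\right) - 19402 = \left(16 + 145 \left(- \frac{1}{16}\right)\right) - 19402 = \left(16 - \frac{145}{16}\right) - 19402 = \frac{111}{16} - 19402 = - \frac{310321}{16}$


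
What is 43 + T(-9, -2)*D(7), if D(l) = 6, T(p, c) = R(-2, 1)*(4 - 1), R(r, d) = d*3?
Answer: 97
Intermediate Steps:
R(r, d) = 3*d
T(p, c) = 9 (T(p, c) = (3*1)*(4 - 1) = 3*3 = 9)
43 + T(-9, -2)*D(7) = 43 + 9*6 = 43 + 54 = 97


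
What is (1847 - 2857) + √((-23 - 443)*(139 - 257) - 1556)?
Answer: -1010 + 2*√13358 ≈ -778.85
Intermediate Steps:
(1847 - 2857) + √((-23 - 443)*(139 - 257) - 1556) = -1010 + √(-466*(-118) - 1556) = -1010 + √(54988 - 1556) = -1010 + √53432 = -1010 + 2*√13358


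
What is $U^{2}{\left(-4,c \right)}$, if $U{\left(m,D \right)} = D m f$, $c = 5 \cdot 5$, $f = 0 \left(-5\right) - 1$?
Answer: $10000$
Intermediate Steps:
$f = -1$ ($f = 0 - 1 = -1$)
$c = 25$
$U{\left(m,D \right)} = - D m$ ($U{\left(m,D \right)} = D m \left(-1\right) = - D m$)
$U^{2}{\left(-4,c \right)} = \left(\left(-1\right) 25 \left(-4\right)\right)^{2} = 100^{2} = 10000$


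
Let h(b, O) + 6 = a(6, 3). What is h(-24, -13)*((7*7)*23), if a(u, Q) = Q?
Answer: -3381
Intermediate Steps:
h(b, O) = -3 (h(b, O) = -6 + 3 = -3)
h(-24, -13)*((7*7)*23) = -3*7*7*23 = -147*23 = -3*1127 = -3381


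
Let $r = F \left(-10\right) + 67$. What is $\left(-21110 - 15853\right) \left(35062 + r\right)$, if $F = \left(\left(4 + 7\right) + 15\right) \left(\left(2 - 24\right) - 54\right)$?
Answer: $-2028862107$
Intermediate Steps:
$F = -1976$ ($F = \left(11 + 15\right) \left(-22 - 54\right) = 26 \left(-76\right) = -1976$)
$r = 19827$ ($r = \left(-1976\right) \left(-10\right) + 67 = 19760 + 67 = 19827$)
$\left(-21110 - 15853\right) \left(35062 + r\right) = \left(-21110 - 15853\right) \left(35062 + 19827\right) = \left(-36963\right) 54889 = -2028862107$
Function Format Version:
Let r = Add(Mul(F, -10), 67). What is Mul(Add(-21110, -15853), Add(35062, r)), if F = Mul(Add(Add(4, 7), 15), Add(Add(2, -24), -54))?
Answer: -2028862107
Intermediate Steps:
F = -1976 (F = Mul(Add(11, 15), Add(-22, -54)) = Mul(26, -76) = -1976)
r = 19827 (r = Add(Mul(-1976, -10), 67) = Add(19760, 67) = 19827)
Mul(Add(-21110, -15853), Add(35062, r)) = Mul(Add(-21110, -15853), Add(35062, 19827)) = Mul(-36963, 54889) = -2028862107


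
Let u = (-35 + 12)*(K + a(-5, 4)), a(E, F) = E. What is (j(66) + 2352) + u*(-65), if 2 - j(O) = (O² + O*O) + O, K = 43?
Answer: 50386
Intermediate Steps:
u = -874 (u = (-35 + 12)*(43 - 5) = -23*38 = -874)
j(O) = 2 - O - 2*O² (j(O) = 2 - ((O² + O*O) + O) = 2 - ((O² + O²) + O) = 2 - (2*O² + O) = 2 - (O + 2*O²) = 2 + (-O - 2*O²) = 2 - O - 2*O²)
(j(66) + 2352) + u*(-65) = ((2 - 1*66 - 2*66²) + 2352) - 874*(-65) = ((2 - 66 - 2*4356) + 2352) + 56810 = ((2 - 66 - 8712) + 2352) + 56810 = (-8776 + 2352) + 56810 = -6424 + 56810 = 50386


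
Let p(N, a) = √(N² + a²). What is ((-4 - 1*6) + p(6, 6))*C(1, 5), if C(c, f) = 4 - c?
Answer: -30 + 18*√2 ≈ -4.5442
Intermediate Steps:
((-4 - 1*6) + p(6, 6))*C(1, 5) = ((-4 - 1*6) + √(6² + 6²))*(4 - 1*1) = ((-4 - 6) + √(36 + 36))*(4 - 1) = (-10 + √72)*3 = (-10 + 6*√2)*3 = -30 + 18*√2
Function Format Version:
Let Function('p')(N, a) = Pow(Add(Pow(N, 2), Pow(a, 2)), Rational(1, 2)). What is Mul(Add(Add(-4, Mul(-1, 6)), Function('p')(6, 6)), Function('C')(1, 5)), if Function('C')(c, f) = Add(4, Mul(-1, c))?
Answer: Add(-30, Mul(18, Pow(2, Rational(1, 2)))) ≈ -4.5442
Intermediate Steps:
Mul(Add(Add(-4, Mul(-1, 6)), Function('p')(6, 6)), Function('C')(1, 5)) = Mul(Add(Add(-4, Mul(-1, 6)), Pow(Add(Pow(6, 2), Pow(6, 2)), Rational(1, 2))), Add(4, Mul(-1, 1))) = Mul(Add(Add(-4, -6), Pow(Add(36, 36), Rational(1, 2))), Add(4, -1)) = Mul(Add(-10, Pow(72, Rational(1, 2))), 3) = Mul(Add(-10, Mul(6, Pow(2, Rational(1, 2)))), 3) = Add(-30, Mul(18, Pow(2, Rational(1, 2))))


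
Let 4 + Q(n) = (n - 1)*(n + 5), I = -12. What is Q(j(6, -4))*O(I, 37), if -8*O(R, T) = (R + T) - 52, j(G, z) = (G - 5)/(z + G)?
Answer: -729/32 ≈ -22.781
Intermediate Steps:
j(G, z) = (-5 + G)/(G + z)
O(R, T) = 13/2 - R/8 - T/8 (O(R, T) = -((R + T) - 52)/8 = -(-52 + R + T)/8 = 13/2 - R/8 - T/8)
Q(n) = -4 + (-1 + n)*(5 + n) (Q(n) = -4 + (n - 1)*(n + 5) = -4 + (-1 + n)*(5 + n))
Q(j(6, -4))*O(I, 37) = (-9 + ((-5 + 6)/(6 - 4))² + 4*((-5 + 6)/(6 - 4)))*(13/2 - ⅛*(-12) - ⅛*37) = (-9 + (1/2)² + 4*(1/2))*(13/2 + 3/2 - 37/8) = (-9 + ((½)*1)² + 4*((½)*1))*(27/8) = (-9 + (½)² + 4*(½))*(27/8) = (-9 + ¼ + 2)*(27/8) = -27/4*27/8 = -729/32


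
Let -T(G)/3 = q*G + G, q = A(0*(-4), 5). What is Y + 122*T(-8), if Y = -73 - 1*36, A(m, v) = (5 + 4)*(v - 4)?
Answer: 29171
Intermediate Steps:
A(m, v) = -36 + 9*v (A(m, v) = 9*(-4 + v) = -36 + 9*v)
Y = -109 (Y = -73 - 36 = -109)
q = 9 (q = -36 + 9*5 = -36 + 45 = 9)
T(G) = -30*G (T(G) = -3*(9*G + G) = -30*G)
Y + 122*T(-8) = -109 + 122*(-30*(-8)) = -109 + 122*240 = -109 + 29280 = 29171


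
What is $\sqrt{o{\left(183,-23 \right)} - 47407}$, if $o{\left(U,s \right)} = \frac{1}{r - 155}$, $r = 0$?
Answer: $\frac{3 i \sqrt{126550370}}{155} \approx 217.73 i$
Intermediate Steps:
$o{\left(U,s \right)} = - \frac{1}{155}$ ($o{\left(U,s \right)} = \frac{1}{0 - 155} = \frac{1}{-155} = - \frac{1}{155}$)
$\sqrt{o{\left(183,-23 \right)} - 47407} = \sqrt{- \frac{1}{155} - 47407} = \sqrt{- \frac{7348086}{155}} = \frac{3 i \sqrt{126550370}}{155}$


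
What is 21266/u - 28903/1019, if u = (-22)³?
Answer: -164714599/5425156 ≈ -30.361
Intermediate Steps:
u = -10648
21266/u - 28903/1019 = 21266/(-10648) - 28903/1019 = 21266*(-1/10648) - 28903*1/1019 = -10633/5324 - 28903/1019 = -164714599/5425156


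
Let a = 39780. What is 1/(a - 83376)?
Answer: -1/43596 ≈ -2.2938e-5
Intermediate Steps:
1/(a - 83376) = 1/(39780 - 83376) = 1/(-43596) = -1/43596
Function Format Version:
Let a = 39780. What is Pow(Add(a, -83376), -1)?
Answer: Rational(-1, 43596) ≈ -2.2938e-5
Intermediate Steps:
Pow(Add(a, -83376), -1) = Pow(Add(39780, -83376), -1) = Pow(-43596, -1) = Rational(-1, 43596)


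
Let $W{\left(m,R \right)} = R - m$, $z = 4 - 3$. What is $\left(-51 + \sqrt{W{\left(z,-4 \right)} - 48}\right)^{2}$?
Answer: $\left(51 - i \sqrt{53}\right)^{2} \approx 2548.0 - 742.57 i$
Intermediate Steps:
$z = 1$ ($z = 4 - 3 = 1$)
$\left(-51 + \sqrt{W{\left(z,-4 \right)} - 48}\right)^{2} = \left(-51 + \sqrt{\left(-4 - 1\right) - 48}\right)^{2} = \left(-51 + \sqrt{-5 - 48}\right)^{2} = \left(-51 + \sqrt{-53}\right)^{2} = \left(-51 + i \sqrt{53}\right)^{2}$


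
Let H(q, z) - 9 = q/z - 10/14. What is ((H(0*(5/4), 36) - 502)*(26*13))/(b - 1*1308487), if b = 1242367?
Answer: 48672/19285 ≈ 2.5238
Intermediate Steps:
H(q, z) = 58/7 + q/z (H(q, z) = 9 + (q/z - 10/14) = 9 + (q/z - 10*1/14) = 9 + (q/z - 5/7) = 9 + (-5/7 + q/z) = 58/7 + q/z)
((H(0*(5/4), 36) - 502)*(26*13))/(b - 1*1308487) = (((58/7 + (0*(5/4))/36) - 502)*(26*13))/(1242367 - 1*1308487) = (((58/7 + (0*(5*(¼)))*(1/36)) - 502)*338)/(1242367 - 1308487) = (((58/7 + (0*(5/4))*(1/36)) - 502)*338)/(-66120) = (((58/7 + 0*(1/36)) - 502)*338)*(-1/66120) = (((58/7 + 0) - 502)*338)*(-1/66120) = ((58/7 - 502)*338)*(-1/66120) = -3456/7*338*(-1/66120) = -1168128/7*(-1/66120) = 48672/19285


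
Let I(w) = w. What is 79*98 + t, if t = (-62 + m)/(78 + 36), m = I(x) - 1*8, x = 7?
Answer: 294175/38 ≈ 7741.4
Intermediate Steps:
m = -1 (m = 7 - 1*8 = 7 - 8 = -1)
t = -21/38 (t = (-62 - 1)/(78 + 36) = -63/114 = -63*1/114 = -21/38 ≈ -0.55263)
79*98 + t = 79*98 - 21/38 = 7742 - 21/38 = 294175/38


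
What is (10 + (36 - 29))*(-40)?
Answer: -680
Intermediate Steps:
(10 + (36 - 29))*(-40) = (10 + 7)*(-40) = 17*(-40) = -680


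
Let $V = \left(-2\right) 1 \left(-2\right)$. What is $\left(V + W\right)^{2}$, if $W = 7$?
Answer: $121$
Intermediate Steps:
$V = 4$ ($V = \left(-2\right) \left(-2\right) = 4$)
$\left(V + W\right)^{2} = \left(4 + 7\right)^{2} = 11^{2} = 121$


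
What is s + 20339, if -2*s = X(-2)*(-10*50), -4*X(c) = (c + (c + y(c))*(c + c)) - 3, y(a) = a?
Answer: 39303/2 ≈ 19652.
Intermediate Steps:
X(c) = 3/4 - c**2 - c/4 (X(c) = -((c + (c + c)*(c + c)) - 3)/4 = -((c + (2*c)*(2*c)) - 3)/4 = -((c + 4*c**2) - 3)/4 = -(-3 + c + 4*c**2)/4 = 3/4 - c**2 - c/4)
s = -1375/2 (s = -(3/4 - 1*(-2)**2 - 1/4*(-2))*(-10*50)/2 = -(3/4 - 1*4 + 1/2)*(-500)/2 = -(3/4 - 4 + 1/2)*(-500)/2 = -(-11)*(-500)/8 = -1/2*1375 = -1375/2 ≈ -687.50)
s + 20339 = -1375/2 + 20339 = 39303/2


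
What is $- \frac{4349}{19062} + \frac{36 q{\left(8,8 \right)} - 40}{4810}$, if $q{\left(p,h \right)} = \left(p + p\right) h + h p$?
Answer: $\frac{55037687}{45844110} \approx 1.2005$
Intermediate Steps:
$q{\left(p,h \right)} = 3 h p$ ($q{\left(p,h \right)} = 2 p h + h p = 2 h p + h p = 3 h p$)
$- \frac{4349}{19062} + \frac{36 q{\left(8,8 \right)} - 40}{4810} = - \frac{4349}{19062} + \frac{36 \cdot 3 \cdot 8 \cdot 8 - 40}{4810} = \left(-4349\right) \frac{1}{19062} + \left(36 \cdot 192 - 40\right) \frac{1}{4810} = - \frac{4349}{19062} + \left(6912 - 40\right) \frac{1}{4810} = - \frac{4349}{19062} + 6872 \cdot \frac{1}{4810} = - \frac{4349}{19062} + \frac{3436}{2405} = \frac{55037687}{45844110}$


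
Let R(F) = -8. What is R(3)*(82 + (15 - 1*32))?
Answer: -520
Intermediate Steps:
R(3)*(82 + (15 - 1*32)) = -8*(82 + (15 - 1*32)) = -8*(82 + (15 - 32)) = -8*(82 - 17) = -8*65 = -520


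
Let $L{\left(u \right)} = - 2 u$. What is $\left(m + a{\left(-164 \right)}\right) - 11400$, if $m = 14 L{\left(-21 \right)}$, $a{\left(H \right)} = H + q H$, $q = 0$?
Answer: $-10976$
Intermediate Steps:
$a{\left(H \right)} = H$ ($a{\left(H \right)} = H + 0 H = H + 0 = H$)
$m = 588$ ($m = 14 \left(\left(-2\right) \left(-21\right)\right) = 14 \cdot 42 = 588$)
$\left(m + a{\left(-164 \right)}\right) - 11400 = \left(588 - 164\right) - 11400 = 424 - 11400 = -10976$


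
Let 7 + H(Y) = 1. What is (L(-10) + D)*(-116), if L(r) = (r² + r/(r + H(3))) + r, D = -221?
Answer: 30247/2 ≈ 15124.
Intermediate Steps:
H(Y) = -6 (H(Y) = -7 + 1 = -6)
L(r) = r + r² + r/(-6 + r) (L(r) = (r² + r/(r - 6)) + r = (r² + r/(-6 + r)) + r = r + r² + r/(-6 + r))
(L(-10) + D)*(-116) = (-10*(-5 + (-10)² - 5*(-10))/(-6 - 10) - 221)*(-116) = (-10*(-5 + 100 + 50)/(-16) - 221)*(-116) = (-10*(-1/16)*145 - 221)*(-116) = (725/8 - 221)*(-116) = -1043/8*(-116) = 30247/2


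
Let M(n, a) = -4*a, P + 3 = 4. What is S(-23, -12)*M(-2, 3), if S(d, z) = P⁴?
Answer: -12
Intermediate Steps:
P = 1 (P = -3 + 4 = 1)
S(d, z) = 1 (S(d, z) = 1⁴ = 1)
S(-23, -12)*M(-2, 3) = 1*(-4*3) = 1*(-12) = -12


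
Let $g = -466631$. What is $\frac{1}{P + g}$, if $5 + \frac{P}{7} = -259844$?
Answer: $- \frac{1}{2285574} \approx -4.3753 \cdot 10^{-7}$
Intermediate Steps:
$P = -1818943$ ($P = -35 + 7 \left(-259844\right) = -35 - 1818908 = -1818943$)
$\frac{1}{P + g} = \frac{1}{-1818943 - 466631} = \frac{1}{-2285574} = - \frac{1}{2285574}$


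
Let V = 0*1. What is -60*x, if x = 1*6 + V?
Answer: -360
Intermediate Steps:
V = 0
x = 6 (x = 1*6 + 0 = 6 + 0 = 6)
-60*x = -60*6 = -360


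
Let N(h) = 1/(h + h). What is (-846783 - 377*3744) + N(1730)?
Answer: -7813617659/3460 ≈ -2.2583e+6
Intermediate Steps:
N(h) = 1/(2*h)
(-846783 - 377*3744) + N(1730) = (-846783 - 377*3744) + (½)/1730 = (-846783 - 1411488) + (½)*(1/1730) = -2258271 + 1/3460 = -7813617659/3460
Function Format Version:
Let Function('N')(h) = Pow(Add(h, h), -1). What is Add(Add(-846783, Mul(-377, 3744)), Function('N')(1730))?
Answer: Rational(-7813617659, 3460) ≈ -2.2583e+6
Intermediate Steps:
Function('N')(h) = Mul(Rational(1, 2), Pow(h, -1)) (Function('N')(h) = Pow(Mul(2, h), -1) = Mul(Rational(1, 2), Pow(h, -1)))
Add(Add(-846783, Mul(-377, 3744)), Function('N')(1730)) = Add(Add(-846783, Mul(-377, 3744)), Mul(Rational(1, 2), Pow(1730, -1))) = Add(Add(-846783, -1411488), Mul(Rational(1, 2), Rational(1, 1730))) = Add(-2258271, Rational(1, 3460)) = Rational(-7813617659, 3460)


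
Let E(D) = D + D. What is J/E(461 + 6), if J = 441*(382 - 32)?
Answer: 77175/467 ≈ 165.26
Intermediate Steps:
E(D) = 2*D
J = 154350 (J = 441*350 = 154350)
J/E(461 + 6) = 154350/((2*(461 + 6))) = 154350/((2*467)) = 154350/934 = 154350*(1/934) = 77175/467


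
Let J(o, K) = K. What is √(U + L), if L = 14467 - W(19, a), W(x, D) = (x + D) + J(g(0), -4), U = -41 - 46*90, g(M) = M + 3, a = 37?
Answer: √10234 ≈ 101.16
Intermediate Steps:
g(M) = 3 + M
U = -4181 (U = -41 - 4140 = -4181)
W(x, D) = -4 + D + x (W(x, D) = (x + D) - 4 = (D + x) - 4 = -4 + D + x)
L = 14415 (L = 14467 - (-4 + 37 + 19) = 14467 - 1*52 = 14467 - 52 = 14415)
√(U + L) = √(-4181 + 14415) = √10234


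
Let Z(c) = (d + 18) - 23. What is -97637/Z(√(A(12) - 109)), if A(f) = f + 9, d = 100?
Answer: -97637/95 ≈ -1027.8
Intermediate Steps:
A(f) = 9 + f
Z(c) = 95 (Z(c) = (100 + 18) - 23 = 118 - 23 = 95)
-97637/Z(√(A(12) - 109)) = -97637/95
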